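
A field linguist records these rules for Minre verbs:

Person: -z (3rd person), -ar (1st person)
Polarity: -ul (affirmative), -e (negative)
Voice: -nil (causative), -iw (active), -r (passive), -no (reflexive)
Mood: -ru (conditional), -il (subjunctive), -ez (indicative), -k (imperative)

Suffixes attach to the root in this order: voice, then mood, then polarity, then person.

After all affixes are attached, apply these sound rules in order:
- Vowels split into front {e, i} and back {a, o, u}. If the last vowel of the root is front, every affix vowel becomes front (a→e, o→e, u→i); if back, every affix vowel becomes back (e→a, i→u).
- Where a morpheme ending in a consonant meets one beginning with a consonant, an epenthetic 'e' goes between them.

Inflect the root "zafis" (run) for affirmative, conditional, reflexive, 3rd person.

Attach voice reflexive -no → zafisno.
Attach mood conditional -ru → zafisnoru.
Attach polarity affirmative -ul → zafisnoruul.
Attach person 3rd person -z → zafisnoruulz.
Apply vowel harmony: zafisnoruulz → zafisneriilz.
Apply epenthesis: zafisneriilz → zafiseneriilez.

zafiseneriilez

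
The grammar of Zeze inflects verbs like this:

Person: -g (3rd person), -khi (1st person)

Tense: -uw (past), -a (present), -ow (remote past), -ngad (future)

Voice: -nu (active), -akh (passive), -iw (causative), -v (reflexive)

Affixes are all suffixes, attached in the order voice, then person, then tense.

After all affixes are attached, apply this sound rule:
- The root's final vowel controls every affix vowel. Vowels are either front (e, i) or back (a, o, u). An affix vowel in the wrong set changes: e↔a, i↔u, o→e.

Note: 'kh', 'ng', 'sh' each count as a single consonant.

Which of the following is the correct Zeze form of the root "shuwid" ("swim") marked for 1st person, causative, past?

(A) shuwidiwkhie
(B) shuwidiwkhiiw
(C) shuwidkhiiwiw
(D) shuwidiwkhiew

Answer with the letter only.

Attach voice causative -iw → shuwidiw.
Attach person 1st person -khi → shuwidiwkhi.
Attach tense past -uw → shuwidiwkhiuw.
Apply vowel harmony: shuwidiwkhiuw → shuwidiwkhiiw.
So the correct form is shuwidiwkhiiw, option (B).
(C) shuwidkhiiwiw is wrong: it has the affixes in the wrong order.
(D) shuwidiwkhiew is wrong: it uses remote past instead of past for tense.
(A) shuwidiwkhie is wrong: it uses present instead of past for tense.

B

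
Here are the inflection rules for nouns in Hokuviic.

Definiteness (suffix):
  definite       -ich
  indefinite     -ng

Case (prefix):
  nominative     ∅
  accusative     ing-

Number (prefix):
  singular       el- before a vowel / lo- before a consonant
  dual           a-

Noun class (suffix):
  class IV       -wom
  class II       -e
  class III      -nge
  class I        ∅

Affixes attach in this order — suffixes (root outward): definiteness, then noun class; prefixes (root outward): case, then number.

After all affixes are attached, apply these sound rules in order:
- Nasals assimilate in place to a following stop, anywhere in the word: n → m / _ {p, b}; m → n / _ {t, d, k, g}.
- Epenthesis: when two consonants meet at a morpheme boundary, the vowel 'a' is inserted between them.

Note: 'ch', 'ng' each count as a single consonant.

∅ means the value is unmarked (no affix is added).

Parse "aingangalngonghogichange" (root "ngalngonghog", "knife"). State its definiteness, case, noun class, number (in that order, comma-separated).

Segment: a-ing-ngalngonghog-ich-nge.
definiteness: -ich → definite.
case: ing- → accusative.
noun class: -nge → class III.
number: a- → dual.

definite, accusative, class III, dual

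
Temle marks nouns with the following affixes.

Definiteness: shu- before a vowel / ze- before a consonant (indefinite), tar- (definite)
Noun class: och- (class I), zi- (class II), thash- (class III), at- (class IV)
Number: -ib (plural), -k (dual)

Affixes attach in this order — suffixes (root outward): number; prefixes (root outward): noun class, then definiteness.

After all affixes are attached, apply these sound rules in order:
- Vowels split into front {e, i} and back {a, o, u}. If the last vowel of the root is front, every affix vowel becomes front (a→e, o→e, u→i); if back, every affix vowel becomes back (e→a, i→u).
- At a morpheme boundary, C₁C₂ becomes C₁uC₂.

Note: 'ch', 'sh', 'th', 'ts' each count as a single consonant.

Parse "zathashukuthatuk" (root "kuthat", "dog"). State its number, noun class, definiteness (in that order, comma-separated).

dual, class III, indefinite

Segment: ze-thash-kuthat-k.
number: -k → dual.
noun class: thash- → class III.
definiteness: shu/ze- → indefinite.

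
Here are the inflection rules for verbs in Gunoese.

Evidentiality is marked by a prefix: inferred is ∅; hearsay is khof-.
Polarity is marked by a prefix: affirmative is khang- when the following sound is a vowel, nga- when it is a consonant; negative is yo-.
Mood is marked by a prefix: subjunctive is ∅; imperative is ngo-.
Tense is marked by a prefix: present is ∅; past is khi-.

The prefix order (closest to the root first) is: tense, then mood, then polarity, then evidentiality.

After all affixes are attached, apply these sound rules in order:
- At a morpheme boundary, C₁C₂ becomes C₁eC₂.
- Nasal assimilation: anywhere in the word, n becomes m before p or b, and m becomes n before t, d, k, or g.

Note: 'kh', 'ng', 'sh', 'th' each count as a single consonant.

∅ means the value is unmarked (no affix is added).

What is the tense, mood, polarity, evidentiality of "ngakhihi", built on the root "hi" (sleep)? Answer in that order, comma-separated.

past, subjunctive, affirmative, inferred

Segment: nga-khi-hi.
tense: khi- → past.
mood: ∅ → subjunctive.
polarity: khang/nga- → affirmative.
evidentiality: ∅ → inferred.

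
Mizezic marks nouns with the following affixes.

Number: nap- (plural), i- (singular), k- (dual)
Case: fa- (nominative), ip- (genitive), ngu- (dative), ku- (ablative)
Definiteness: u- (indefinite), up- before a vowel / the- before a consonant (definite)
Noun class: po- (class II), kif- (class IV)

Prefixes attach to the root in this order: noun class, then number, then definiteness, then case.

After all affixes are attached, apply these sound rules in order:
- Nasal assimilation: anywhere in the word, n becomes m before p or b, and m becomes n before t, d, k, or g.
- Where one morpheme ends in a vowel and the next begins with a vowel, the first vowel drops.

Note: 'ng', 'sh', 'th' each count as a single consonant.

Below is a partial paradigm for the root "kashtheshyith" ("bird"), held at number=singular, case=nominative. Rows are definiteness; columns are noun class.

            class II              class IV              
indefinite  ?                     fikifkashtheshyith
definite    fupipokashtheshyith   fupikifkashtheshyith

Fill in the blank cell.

Attach noun class class II po- → pokashtheshyith.
Attach number singular i- → ipokashtheshyith.
Attach definiteness indefinite u- → uipokashtheshyith.
Attach case nominative fa- → fauipokashtheshyith.
Nasal assimilation: no change.
Apply vowel deletion: fauipokashtheshyith → fipokashtheshyith.

fipokashtheshyith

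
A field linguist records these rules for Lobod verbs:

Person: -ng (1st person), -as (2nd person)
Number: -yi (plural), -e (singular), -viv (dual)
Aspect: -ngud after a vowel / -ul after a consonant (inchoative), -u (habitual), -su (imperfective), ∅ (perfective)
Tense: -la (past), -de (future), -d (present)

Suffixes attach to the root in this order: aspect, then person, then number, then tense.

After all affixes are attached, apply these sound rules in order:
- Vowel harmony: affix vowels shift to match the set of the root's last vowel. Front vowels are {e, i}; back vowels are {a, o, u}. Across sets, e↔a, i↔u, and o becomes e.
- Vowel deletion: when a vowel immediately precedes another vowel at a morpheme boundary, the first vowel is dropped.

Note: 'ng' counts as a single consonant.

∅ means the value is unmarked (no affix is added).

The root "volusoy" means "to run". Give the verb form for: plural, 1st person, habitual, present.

Attach aspect habitual -u → volusoyu.
Attach person 1st person -ng → volusoyung.
Attach number plural -yi → volusoyungyi.
Attach tense present -d → volusoyungyid.
Apply vowel harmony: volusoyungyid → volusoyungyud.
Vowel deletion: no change.

volusoyungyud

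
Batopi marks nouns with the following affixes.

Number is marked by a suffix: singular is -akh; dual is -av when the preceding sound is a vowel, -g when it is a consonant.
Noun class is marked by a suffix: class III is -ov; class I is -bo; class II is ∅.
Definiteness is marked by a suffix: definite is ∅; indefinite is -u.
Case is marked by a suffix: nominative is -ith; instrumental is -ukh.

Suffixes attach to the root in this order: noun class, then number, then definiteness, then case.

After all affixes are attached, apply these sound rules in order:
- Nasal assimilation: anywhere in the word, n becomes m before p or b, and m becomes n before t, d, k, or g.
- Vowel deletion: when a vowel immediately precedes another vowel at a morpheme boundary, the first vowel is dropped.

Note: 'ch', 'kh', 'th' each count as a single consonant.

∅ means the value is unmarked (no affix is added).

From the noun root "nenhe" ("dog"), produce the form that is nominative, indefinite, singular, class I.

Attach noun class class I -bo → nenhebo.
Attach number singular -akh → nenheboakh.
Attach definiteness indefinite -u → nenheboakhu.
Attach case nominative -ith → nenheboakhuith.
Nasal assimilation: no change.
Apply vowel deletion: nenheboakhuith → nenhebakhith.

nenhebakhith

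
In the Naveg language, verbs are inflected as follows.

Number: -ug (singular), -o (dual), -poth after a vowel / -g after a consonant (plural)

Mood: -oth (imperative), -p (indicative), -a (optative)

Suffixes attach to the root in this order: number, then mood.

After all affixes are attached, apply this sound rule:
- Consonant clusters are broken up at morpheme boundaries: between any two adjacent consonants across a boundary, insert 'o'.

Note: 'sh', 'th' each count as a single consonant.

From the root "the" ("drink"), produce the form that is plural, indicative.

thepothop

Attach number plural -poth (after vowel 'e') → thepoth.
Attach mood indicative -p → thepothp.
Apply epenthesis: thepothp → thepothop.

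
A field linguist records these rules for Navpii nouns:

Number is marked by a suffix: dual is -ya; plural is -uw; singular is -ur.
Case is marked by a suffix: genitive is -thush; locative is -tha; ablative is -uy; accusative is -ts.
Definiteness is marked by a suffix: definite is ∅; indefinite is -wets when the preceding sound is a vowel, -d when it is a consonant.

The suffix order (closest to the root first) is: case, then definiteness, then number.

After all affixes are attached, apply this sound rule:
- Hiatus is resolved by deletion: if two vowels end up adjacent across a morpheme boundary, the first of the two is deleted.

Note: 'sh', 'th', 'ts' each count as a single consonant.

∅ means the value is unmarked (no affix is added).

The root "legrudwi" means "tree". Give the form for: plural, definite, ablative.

legrudwuyuw

Attach case ablative -uy → legrudwiuy.
definiteness = definite: zero marking, form stays legrudwiuy.
Attach number plural -uw → legrudwiuyuw.
Apply vowel deletion: legrudwiuyuw → legrudwuyuw.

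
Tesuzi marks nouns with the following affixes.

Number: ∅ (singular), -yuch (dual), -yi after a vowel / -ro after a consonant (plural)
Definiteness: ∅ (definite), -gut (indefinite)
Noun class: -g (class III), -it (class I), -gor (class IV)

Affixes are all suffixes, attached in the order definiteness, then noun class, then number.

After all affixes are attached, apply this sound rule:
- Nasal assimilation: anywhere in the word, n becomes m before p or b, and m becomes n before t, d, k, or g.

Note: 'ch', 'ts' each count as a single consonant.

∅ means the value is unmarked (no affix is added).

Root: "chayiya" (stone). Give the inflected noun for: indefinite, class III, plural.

Attach definiteness indefinite -gut → chayiyagut.
Attach noun class class III -g → chayiyagutg.
Attach number plural -ro (after consonant 'g') → chayiyagutgro.
Nasal assimilation: no change.

chayiyagutgro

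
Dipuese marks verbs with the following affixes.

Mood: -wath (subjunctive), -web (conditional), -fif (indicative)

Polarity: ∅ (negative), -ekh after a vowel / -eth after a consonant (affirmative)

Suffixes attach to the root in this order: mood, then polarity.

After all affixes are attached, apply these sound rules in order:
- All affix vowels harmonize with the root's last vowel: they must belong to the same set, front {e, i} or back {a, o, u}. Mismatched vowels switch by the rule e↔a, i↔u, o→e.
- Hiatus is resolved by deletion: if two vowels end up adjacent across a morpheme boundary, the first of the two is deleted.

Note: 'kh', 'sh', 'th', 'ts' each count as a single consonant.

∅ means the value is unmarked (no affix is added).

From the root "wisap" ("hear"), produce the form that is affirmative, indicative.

wisapfufath

Attach mood indicative -fif → wisapfif.
Attach polarity affirmative -eth (after consonant 'f') → wisapfifeth.
Apply vowel harmony: wisapfifeth → wisapfufath.
Vowel deletion: no change.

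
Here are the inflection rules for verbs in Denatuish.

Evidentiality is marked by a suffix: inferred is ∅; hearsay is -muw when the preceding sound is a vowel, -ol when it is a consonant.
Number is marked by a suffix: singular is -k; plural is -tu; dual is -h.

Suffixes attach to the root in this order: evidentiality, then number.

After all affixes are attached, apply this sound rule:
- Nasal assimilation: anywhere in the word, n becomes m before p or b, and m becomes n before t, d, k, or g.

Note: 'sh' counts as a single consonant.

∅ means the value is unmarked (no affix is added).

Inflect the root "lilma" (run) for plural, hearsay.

lilmamuwtu

Attach evidentiality hearsay -muw (after vowel 'a') → lilmamuw.
Attach number plural -tu → lilmamuwtu.
Nasal assimilation: no change.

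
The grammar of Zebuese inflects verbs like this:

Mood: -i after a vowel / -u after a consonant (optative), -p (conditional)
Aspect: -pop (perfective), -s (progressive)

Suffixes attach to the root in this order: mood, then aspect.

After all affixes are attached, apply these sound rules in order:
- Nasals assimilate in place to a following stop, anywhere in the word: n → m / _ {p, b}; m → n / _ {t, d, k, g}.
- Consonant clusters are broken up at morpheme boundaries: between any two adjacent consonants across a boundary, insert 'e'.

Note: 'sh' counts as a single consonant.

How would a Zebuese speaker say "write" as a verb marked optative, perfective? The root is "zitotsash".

Attach mood optative -u (after consonant 'sh') → zitotsashu.
Attach aspect perfective -pop → zitotsashupop.
Nasal assimilation: no change.
Epenthesis: no change.

zitotsashupop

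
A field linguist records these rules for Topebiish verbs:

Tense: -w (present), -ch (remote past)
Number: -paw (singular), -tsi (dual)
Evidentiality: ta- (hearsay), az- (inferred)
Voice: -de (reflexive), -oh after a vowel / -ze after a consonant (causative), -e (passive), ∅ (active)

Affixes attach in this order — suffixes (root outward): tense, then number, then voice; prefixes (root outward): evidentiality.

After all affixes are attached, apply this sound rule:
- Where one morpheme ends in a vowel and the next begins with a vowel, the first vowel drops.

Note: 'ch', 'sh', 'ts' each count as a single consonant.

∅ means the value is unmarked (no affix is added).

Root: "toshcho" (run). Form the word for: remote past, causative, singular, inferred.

aztoshchochpawze

Attach tense remote past -ch → toshchoch.
Attach number singular -paw → toshchochpaw.
Attach evidentiality inferred az- → aztoshchochpaw.
Attach voice causative -ze (after consonant 'w') → aztoshchochpawze.
Vowel deletion: no change.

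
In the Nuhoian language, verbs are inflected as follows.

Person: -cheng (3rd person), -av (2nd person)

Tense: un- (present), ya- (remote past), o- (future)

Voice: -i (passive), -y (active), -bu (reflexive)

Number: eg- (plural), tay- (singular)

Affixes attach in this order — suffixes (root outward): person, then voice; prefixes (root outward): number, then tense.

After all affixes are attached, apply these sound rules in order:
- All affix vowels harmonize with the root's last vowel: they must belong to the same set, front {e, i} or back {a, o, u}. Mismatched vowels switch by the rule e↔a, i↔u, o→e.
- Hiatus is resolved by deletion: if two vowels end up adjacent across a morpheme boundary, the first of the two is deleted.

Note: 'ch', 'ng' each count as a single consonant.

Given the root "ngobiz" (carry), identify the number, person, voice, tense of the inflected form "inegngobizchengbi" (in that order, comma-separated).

plural, 3rd person, reflexive, present

Segment: un-eg-ngobiz-cheng-bu.
number: eg- → plural.
person: -cheng → 3rd person.
voice: -bu → reflexive.
tense: un- → present.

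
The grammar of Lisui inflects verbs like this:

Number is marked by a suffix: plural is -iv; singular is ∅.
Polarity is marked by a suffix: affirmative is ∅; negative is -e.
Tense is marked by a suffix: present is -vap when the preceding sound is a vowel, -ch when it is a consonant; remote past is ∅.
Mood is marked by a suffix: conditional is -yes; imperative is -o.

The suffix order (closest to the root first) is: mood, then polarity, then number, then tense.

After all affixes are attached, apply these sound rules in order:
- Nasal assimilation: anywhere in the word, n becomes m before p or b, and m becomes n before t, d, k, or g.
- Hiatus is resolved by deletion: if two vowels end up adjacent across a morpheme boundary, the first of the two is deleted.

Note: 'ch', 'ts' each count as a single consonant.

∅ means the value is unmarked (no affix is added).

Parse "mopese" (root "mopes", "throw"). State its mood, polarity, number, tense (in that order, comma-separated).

Segment: mopes-o-e.
mood: -o → imperative.
polarity: -e → negative.
number: ∅ → singular.
tense: ∅ → remote past.

imperative, negative, singular, remote past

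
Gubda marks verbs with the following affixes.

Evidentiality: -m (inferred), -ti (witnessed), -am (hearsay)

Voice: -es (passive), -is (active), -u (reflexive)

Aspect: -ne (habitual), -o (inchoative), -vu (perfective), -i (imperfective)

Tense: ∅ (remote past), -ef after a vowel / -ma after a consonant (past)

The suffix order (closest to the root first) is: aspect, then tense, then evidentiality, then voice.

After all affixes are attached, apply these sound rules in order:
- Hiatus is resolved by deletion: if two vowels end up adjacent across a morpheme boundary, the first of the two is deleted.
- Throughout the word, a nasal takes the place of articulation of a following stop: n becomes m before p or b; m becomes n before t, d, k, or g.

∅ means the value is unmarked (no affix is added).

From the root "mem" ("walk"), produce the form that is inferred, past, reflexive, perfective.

Attach aspect perfective -vu → memvu.
Attach tense past -ef (after vowel 'u') → memvuef.
Attach evidentiality inferred -m → memvuefm.
Attach voice reflexive -u → memvuefmu.
Apply vowel deletion: memvuefmu → memvefmu.
Nasal assimilation: no change.

memvefmu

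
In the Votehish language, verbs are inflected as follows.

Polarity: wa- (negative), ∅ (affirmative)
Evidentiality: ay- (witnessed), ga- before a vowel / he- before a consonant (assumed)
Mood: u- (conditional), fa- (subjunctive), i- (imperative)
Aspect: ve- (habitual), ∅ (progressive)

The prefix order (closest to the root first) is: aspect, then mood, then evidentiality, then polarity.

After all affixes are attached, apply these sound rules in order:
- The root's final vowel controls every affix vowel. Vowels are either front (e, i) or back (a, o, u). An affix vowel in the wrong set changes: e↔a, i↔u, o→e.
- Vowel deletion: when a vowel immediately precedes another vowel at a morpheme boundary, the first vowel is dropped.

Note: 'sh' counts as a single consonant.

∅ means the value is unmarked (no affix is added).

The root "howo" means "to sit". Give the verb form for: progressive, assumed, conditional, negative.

aspect = progressive: zero marking, form stays howo.
Attach mood conditional u- → uhowo.
Attach evidentiality assumed ga- (before vowel 'u') → gauhowo.
Attach polarity negative wa- → wagauhowo.
Vowel harmony: no change.
Apply vowel deletion: wagauhowo → waguhowo.

waguhowo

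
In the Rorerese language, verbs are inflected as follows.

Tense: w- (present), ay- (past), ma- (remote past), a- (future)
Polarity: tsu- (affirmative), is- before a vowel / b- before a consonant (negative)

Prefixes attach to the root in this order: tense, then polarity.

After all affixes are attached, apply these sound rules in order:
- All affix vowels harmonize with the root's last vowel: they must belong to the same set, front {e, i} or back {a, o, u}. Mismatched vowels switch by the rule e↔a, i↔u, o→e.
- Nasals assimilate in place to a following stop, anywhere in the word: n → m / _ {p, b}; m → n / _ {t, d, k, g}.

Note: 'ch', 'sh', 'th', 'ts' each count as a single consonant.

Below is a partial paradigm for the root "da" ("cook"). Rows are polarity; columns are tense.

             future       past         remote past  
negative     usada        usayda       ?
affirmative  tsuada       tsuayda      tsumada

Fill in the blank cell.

Attach tense remote past ma- → mada.
Attach polarity negative b- (before consonant 'm') → bmada.
Vowel harmony: no change.
Nasal assimilation: no change.

bmada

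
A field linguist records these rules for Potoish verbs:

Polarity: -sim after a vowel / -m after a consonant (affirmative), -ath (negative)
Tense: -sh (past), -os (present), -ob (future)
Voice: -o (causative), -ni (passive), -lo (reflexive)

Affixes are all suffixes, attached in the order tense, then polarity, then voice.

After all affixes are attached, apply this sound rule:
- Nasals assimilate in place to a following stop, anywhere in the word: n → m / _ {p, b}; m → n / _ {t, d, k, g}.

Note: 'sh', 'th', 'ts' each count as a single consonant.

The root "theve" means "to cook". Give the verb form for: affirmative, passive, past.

theveshmni

Attach tense past -sh → thevesh.
Attach polarity affirmative -m (after consonant 'sh') → theveshm.
Attach voice passive -ni → theveshmni.
Nasal assimilation: no change.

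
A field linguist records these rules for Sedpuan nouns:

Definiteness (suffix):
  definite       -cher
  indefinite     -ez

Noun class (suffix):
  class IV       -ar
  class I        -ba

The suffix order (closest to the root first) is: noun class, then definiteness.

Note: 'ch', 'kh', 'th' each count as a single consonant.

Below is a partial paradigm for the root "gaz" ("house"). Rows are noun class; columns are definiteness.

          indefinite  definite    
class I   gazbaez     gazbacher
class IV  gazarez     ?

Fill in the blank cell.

Attach noun class class IV -ar → gazar.
Attach definiteness definite -cher → gazarcher.

gazarcher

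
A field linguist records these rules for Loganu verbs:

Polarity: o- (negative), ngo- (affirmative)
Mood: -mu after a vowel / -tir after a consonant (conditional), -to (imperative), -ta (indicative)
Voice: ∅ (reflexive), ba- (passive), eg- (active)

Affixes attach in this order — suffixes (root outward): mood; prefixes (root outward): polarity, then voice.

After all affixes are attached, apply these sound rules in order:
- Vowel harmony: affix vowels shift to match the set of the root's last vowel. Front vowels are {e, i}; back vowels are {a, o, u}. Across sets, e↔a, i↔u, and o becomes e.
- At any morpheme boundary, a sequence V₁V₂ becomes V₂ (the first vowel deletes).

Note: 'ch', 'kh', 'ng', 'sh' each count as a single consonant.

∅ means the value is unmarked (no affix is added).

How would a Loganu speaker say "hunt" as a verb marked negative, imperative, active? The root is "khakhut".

Attach polarity negative o- → okhakhut.
Attach voice active eg- → egokhakhut.
Attach mood imperative -to → egokhakhutto.
Apply vowel harmony: egokhakhutto → agokhakhutto.
Vowel deletion: no change.

agokhakhutto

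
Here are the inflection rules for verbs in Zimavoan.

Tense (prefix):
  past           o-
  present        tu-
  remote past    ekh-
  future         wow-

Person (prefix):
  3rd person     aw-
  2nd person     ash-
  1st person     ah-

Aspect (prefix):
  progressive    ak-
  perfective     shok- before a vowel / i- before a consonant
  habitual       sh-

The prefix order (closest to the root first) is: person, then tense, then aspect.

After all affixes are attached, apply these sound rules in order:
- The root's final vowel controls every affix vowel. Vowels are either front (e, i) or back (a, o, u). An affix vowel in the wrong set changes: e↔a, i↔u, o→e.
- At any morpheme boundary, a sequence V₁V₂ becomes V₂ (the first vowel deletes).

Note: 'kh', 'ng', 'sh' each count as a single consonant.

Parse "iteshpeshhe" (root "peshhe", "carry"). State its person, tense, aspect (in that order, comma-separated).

Segment: i-tu-ash-peshhe.
person: ash- → 2nd person.
tense: tu- → present.
aspect: shok/i- → perfective.

2nd person, present, perfective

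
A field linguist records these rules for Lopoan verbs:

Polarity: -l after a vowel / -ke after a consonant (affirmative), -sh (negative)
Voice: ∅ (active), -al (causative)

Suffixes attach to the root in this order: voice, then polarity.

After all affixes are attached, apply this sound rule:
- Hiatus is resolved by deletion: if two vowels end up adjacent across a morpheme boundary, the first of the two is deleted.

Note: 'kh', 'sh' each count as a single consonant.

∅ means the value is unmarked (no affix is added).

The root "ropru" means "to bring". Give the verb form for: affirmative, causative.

Attach voice causative -al → roprual.
Attach polarity affirmative -ke (after consonant 'l') → roprualke.
Apply vowel deletion: roprualke → ropralke.

ropralke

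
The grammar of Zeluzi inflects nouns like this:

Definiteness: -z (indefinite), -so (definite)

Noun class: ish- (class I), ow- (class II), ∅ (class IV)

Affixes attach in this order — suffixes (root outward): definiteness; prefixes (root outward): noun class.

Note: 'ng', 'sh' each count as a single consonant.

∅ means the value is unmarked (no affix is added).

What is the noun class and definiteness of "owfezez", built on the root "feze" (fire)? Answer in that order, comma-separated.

Segment: ow-feze-z.
noun class: ow- → class II.
definiteness: -z → indefinite.

class II, indefinite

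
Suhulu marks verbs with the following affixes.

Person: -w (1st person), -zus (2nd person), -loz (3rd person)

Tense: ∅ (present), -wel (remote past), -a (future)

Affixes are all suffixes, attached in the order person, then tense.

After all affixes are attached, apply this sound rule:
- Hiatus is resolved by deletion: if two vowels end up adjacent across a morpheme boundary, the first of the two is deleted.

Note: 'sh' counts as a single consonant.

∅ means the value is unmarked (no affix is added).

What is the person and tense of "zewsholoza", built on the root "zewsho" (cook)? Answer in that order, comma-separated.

Segment: zewsho-loz-a.
person: -loz → 3rd person.
tense: -a → future.

3rd person, future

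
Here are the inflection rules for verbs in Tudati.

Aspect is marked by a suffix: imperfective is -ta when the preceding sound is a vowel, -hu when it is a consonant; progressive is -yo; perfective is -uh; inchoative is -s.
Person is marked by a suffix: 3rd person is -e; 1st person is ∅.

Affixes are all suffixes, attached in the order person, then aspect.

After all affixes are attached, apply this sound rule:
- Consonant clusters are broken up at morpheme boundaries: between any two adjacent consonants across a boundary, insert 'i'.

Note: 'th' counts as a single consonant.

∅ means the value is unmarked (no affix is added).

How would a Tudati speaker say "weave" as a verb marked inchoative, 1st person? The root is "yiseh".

yisehis

person = 1st person: zero marking, form stays yiseh.
Attach aspect inchoative -s → yisehs.
Apply epenthesis: yisehs → yisehis.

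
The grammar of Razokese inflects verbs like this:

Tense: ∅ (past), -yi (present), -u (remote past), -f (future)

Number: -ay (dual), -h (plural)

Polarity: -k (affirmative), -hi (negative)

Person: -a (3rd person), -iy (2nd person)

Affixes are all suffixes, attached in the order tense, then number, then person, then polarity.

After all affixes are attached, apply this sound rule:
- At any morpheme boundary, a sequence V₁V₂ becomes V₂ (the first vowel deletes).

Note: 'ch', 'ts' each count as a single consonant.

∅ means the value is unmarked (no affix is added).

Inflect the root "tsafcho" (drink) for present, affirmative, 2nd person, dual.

Attach tense present -yi → tsafchoyi.
Attach number dual -ay → tsafchoyiay.
Attach person 2nd person -iy → tsafchoyiayiy.
Attach polarity affirmative -k → tsafchoyiayiyk.
Apply vowel deletion: tsafchoyiayiyk → tsafchoyayiyk.

tsafchoyayiyk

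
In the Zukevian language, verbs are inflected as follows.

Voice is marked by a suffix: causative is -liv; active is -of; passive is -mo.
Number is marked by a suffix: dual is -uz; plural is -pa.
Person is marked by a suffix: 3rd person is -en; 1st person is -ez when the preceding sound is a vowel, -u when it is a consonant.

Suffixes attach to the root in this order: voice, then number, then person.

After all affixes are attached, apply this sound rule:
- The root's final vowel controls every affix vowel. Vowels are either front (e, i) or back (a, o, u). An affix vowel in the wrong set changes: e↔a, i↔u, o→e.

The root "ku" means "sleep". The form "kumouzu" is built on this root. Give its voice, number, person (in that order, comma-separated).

passive, dual, 1st person

Segment: ku-mo-uz-u.
voice: -mo → passive.
number: -uz → dual.
person: -ez/u → 1st person.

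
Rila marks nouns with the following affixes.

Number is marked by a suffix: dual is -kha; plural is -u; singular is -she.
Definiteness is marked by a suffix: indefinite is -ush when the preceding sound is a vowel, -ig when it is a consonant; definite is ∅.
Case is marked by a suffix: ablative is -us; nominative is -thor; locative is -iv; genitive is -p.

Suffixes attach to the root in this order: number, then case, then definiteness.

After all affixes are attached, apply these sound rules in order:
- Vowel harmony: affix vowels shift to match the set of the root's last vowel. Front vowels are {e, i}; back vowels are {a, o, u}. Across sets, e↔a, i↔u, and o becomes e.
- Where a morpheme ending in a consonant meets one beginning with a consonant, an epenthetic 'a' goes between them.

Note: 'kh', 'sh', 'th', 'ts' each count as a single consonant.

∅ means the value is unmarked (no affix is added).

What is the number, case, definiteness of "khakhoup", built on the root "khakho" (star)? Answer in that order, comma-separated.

Segment: khakho-u-p.
number: -u → plural.
case: -p → genitive.
definiteness: ∅ → definite.

plural, genitive, definite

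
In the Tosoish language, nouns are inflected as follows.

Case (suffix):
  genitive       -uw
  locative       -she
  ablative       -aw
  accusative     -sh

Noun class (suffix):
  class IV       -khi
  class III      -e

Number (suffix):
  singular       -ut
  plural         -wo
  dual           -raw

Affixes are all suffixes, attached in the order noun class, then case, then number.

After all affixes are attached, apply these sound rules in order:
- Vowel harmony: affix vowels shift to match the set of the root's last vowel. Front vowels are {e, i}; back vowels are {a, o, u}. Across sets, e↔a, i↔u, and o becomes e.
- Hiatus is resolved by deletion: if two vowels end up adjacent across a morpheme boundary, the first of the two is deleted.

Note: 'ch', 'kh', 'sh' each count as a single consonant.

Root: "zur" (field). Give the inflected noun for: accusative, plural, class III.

zurashwo

Attach noun class class III -e → zure.
Attach case accusative -sh → zuresh.
Attach number plural -wo → zureshwo.
Apply vowel harmony: zureshwo → zurashwo.
Vowel deletion: no change.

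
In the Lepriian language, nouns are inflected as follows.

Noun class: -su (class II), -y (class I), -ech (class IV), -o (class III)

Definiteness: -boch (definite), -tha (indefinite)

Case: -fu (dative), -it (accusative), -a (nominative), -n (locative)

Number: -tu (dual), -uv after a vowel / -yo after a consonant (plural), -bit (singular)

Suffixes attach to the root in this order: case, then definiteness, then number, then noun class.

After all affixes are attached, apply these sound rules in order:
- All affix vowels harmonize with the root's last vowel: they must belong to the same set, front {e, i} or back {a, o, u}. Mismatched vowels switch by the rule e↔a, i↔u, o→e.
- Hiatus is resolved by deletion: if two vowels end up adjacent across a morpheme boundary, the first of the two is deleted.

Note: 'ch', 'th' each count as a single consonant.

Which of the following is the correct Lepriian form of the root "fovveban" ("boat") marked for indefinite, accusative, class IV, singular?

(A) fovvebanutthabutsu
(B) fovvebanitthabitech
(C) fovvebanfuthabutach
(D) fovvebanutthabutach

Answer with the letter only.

Attach case accusative -it → fovvebanit.
Attach definiteness indefinite -tha → fovvebanittha.
Attach number singular -bit → fovvebanitthabit.
Attach noun class class IV -ech → fovvebanitthabitech.
Apply vowel harmony: fovvebanitthabitech → fovvebanutthabutach.
Vowel deletion: no change.
So the correct form is fovvebanutthabutach, option (D).
(A) fovvebanutthabutsu is wrong: it uses class II instead of class IV for noun class.
(B) fovvebanitthabitech is wrong: it fails to apply the sound rule(s).
(C) fovvebanfuthabutach is wrong: it uses dative instead of accusative for case.

D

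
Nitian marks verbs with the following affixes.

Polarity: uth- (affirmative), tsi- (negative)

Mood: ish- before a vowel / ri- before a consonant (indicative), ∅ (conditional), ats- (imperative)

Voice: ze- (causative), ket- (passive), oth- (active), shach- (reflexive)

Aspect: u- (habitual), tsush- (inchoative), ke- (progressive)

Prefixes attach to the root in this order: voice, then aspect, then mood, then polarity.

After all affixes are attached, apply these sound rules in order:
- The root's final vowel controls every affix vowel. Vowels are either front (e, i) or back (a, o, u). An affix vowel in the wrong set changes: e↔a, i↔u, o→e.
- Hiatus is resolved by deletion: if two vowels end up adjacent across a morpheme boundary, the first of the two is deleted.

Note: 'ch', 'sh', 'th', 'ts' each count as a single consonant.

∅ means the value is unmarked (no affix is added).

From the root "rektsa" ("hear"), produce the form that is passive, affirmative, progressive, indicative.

uthrukakatrektsa

Attach voice passive ket- → ketrektsa.
Attach aspect progressive ke- → keketrektsa.
Attach mood indicative ri- (before consonant 'k') → rikeketrektsa.
Attach polarity affirmative uth- → uthrikeketrektsa.
Apply vowel harmony: uthrikeketrektsa → uthrukakatrektsa.
Vowel deletion: no change.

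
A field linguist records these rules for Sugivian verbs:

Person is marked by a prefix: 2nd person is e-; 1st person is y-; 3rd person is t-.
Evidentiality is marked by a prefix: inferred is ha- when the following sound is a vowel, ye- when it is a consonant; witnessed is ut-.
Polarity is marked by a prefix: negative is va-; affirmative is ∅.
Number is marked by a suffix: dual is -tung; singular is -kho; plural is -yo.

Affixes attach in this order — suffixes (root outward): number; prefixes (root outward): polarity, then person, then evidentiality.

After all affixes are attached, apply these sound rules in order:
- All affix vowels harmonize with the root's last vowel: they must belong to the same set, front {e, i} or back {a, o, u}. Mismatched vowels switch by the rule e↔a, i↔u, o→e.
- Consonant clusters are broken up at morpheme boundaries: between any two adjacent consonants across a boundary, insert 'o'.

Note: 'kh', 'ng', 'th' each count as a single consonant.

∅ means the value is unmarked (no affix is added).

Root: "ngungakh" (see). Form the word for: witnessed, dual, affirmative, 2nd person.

polarity = affirmative: zero marking, form stays ngungakh.
Attach number dual -tung → ngungakhtung.
Attach person 2nd person e- → engungakhtung.
Attach evidentiality witnessed ut- → utengungakhtung.
Apply vowel harmony: utengungakhtung → utangungakhtung.
Apply epenthesis: utangungakhtung → utangungakhotung.

utangungakhotung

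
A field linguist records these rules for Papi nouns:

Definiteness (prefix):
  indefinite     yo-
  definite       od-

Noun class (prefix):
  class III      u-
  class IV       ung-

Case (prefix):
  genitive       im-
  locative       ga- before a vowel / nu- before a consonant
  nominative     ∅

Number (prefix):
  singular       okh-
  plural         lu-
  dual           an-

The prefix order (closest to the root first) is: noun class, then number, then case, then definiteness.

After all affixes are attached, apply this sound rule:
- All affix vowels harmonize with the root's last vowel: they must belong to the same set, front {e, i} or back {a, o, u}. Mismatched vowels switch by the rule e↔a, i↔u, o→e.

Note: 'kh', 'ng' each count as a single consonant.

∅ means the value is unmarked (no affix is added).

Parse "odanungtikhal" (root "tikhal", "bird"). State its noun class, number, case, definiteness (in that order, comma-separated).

class IV, dual, nominative, definite

Segment: od-an-ung-tikhal.
noun class: ung- → class IV.
number: an- → dual.
case: ∅ → nominative.
definiteness: od- → definite.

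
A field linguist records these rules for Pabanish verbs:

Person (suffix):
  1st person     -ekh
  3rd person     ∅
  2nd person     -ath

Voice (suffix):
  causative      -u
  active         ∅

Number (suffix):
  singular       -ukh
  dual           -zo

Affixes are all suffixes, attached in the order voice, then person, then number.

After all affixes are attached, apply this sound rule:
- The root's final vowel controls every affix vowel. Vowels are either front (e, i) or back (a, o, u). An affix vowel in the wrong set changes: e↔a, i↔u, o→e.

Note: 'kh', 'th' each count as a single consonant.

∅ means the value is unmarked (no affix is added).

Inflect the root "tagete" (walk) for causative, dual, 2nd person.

Attach voice causative -u → tageteu.
Attach person 2nd person -ath → tageteuath.
Attach number dual -zo → tageteuathzo.
Apply vowel harmony: tageteuathzo → tageteiethze.

tageteiethze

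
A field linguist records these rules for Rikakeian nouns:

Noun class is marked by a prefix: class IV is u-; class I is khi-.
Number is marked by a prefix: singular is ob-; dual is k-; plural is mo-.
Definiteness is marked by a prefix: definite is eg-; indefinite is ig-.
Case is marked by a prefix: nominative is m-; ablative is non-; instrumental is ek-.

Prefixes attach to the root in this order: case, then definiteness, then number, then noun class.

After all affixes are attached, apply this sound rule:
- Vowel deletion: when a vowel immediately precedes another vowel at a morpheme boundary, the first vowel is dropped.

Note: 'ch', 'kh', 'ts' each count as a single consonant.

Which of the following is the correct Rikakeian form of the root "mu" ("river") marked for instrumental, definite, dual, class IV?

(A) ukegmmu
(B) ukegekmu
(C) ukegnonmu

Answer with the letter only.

B

Attach case instrumental ek- → ekmu.
Attach definiteness definite eg- → egekmu.
Attach number dual k- → kegekmu.
Attach noun class class IV u- → ukegekmu.
Vowel deletion: no change.
So the correct form is ukegekmu, option (B).
(A) ukegmmu is wrong: it uses nominative instead of instrumental for case.
(C) ukegnonmu is wrong: it uses ablative instead of instrumental for case.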